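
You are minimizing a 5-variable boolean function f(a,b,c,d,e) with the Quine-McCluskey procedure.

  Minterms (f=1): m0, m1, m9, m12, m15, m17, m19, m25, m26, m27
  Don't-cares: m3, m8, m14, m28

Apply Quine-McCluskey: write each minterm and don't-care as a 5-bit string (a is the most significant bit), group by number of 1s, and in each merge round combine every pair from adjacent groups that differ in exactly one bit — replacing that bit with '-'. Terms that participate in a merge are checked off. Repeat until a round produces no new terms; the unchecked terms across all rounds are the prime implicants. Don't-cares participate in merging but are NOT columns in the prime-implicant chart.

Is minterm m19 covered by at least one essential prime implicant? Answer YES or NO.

NO

[col 0] 00000*, 00001*, 00011*, 01000*, 01001*, 01100*, 01110*, 01111*, 10001*, 10011*, 11001*, 11010*, 11011*, 11100*
[col 1] -0001*, -0011*, -1001*, -1100, 0-000*, 0-001*, 000-1*, 0000-*, 01-00, 0100-*, 011-0, 0111-, 1-001*, 1-011*, 100-1*, 110-1*, 1101-
[col 2] --001, -00-1, 0-00-, 1-0-1
Prime implicants: --001, -00-1, -1100, 0-00-, 01-00, 011-0, 0111-, 1-0-1, 1101-
PI chart (minterm → PIs covering it):
  0 | 0-00-  (sole → essential)
  1 | --001,-00-1,0-00-
  9 | --001,0-00-
  12 | -1100,01-00,011-0
  15 | 0111-  (sole → essential)
  17 | --001,-00-1,1-0-1
  19 | -00-1,1-0-1
  25 | --001,1-0-1
  26 | 1101-  (sole → essential)
  27 | 1-0-1,1101-
Essential prime implicants: 0-00-, 0111-, 1101-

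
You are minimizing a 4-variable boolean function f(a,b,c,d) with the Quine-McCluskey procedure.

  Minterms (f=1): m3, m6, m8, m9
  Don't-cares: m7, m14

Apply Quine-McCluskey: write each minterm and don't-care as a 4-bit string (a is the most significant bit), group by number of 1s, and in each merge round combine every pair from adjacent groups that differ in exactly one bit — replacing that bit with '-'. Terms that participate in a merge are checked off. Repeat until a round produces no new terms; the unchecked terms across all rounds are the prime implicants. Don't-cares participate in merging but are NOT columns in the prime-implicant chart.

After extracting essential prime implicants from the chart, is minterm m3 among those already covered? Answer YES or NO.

[col 0] 0011*, 0110*, 0111*, 1000*, 1001*, 1110*
[col 1] -110, 0-11, 011-, 100-
Prime implicants: -110, 0-11, 011-, 100-
PI chart (minterm → PIs covering it):
  3 | 0-11  (sole → essential)
  6 | -110,011-
  8 | 100-  (sole → essential)
  9 | 100-  (sole → essential)
Essential prime implicants: 0-11, 100-

YES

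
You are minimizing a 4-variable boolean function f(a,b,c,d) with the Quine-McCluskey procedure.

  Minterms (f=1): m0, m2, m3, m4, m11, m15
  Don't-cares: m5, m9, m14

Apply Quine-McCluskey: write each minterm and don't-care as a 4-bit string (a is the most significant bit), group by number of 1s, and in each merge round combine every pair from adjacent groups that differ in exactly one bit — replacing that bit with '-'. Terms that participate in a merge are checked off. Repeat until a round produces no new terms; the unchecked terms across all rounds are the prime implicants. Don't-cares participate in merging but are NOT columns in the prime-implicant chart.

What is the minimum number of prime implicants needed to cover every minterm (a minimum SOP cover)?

size-2^0 implicants → 0000(✓)  0010(✓)  0011(✓)  0100(✓)  0101(✓)  1001(✓)  1011(✓)  1110(✓)  1111(✓)
size-2^1 implicants → -011  0-00  00-0  001-  010-  1-11  10-1  111-
Unchecked terms (primes): -011, 0-00, 00-0, 001-, 010-, 1-11, 10-1, 111-
Minterm coverage:
  m0 ⊆ 0-00,00-0
  m2 ⊆ 00-0,001-
  m3 ⊆ -011,001-
  m4 ⊆ 0-00,010-
  m11 ⊆ -011,1-11,10-1
  m15 ⊆ 1-11,111-
(no essential prime implicants)
Petrick residual → 0-00, 001-, 1-11
Cover = a'c'd' + a'b'c + acd  |cover|=3

3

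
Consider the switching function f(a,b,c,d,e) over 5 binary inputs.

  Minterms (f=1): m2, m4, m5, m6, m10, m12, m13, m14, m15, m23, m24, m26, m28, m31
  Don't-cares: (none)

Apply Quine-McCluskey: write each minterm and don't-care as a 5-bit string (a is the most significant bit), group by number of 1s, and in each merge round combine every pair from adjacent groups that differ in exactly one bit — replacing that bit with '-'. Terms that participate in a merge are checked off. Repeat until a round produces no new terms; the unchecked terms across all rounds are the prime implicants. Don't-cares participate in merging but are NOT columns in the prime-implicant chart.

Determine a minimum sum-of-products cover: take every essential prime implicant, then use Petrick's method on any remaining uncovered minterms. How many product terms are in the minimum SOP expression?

[col 0] 00010*, 00100*, 00101*, 00110*, 01010*, 01100*, 01101*, 01110*, 01111*, 10111*, 11000*, 11010*, 11100*, 11111*
[col 1] -1010, -1100, -1111, 0-010*, 0-100*, 0-101*, 0-110*, 00-10*, 001-0*, 0010-*, 01-10*, 011-0*, 011-1*, 0110-*, 0111-*, 1-111, 11-00, 110-0
[col 2] 0--10, 0-1-0, 0-10-, 011--
Prime implicants: -1010, -1100, -1111, 0--10, 0-1-0, 0-10-, 011--, 1-111, 11-00, 110-0
PI chart (minterm → PIs covering it):
  2 | 0--10  (sole → essential)
  4 | 0-1-0,0-10-
  5 | 0-10-  (sole → essential)
  6 | 0--10,0-1-0
  10 | -1010,0--10
  12 | -1100,0-1-0,0-10-,011--
  13 | 0-10-,011--
  14 | 0--10,0-1-0,011--
  15 | -1111,011--
  23 | 1-111  (sole → essential)
  24 | 11-00,110-0
  26 | -1010,110-0
  28 | -1100,11-00
  31 | -1111,1-111
Essential prime implicants: 0--10, 0-10-, 1-111
Petrick residual → -1010, -1111, 11-00
Minimum SOP uses 6 PIs: bc'de' + bcde + a'de' + a'cd' + acde + abd'e'

6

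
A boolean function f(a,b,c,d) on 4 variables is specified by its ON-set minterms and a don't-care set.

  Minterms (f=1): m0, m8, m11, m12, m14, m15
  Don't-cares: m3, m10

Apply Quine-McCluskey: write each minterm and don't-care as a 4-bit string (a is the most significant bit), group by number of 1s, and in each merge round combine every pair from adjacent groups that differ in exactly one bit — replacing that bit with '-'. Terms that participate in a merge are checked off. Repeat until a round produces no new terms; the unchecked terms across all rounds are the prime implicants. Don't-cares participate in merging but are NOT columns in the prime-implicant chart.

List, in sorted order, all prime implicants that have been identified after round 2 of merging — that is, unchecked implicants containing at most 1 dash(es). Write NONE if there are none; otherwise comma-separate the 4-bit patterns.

[col 0] 0000*, 0011*, 1000*, 1010*, 1011*, 1100*, 1110*, 1111*
[col 1] -000, -011, 1-00*, 1-10*, 1-11*, 10-0*, 101-*, 11-0*, 111-*
[col 2] 1--0, 1-1-
Prime implicants: -000, -011, 1--0, 1-1-

-000, -011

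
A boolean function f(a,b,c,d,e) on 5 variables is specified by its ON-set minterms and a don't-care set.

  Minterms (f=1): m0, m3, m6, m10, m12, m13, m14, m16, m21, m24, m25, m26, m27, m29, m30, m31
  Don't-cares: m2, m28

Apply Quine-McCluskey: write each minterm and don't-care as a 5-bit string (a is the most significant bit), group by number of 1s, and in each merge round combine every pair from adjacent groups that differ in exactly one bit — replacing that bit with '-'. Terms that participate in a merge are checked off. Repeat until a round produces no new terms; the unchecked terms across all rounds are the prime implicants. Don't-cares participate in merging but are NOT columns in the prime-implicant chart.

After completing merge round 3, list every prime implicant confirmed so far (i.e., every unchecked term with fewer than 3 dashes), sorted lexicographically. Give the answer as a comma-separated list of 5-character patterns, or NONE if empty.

Round 0: 00000✓ 00010✓ 00011✓ 00110✓ 01010✓ 01100✓ 01101✓ 01110✓ 10000✓ 10101✓ 11000✓ 11001✓ 11010✓ 11011✓ 11100✓ 11101✓ 11110✓ 11111✓
Round 1: -0000 -1010✓ -1100✓ -1101✓ -1110✓ 0-010✓ 0-110✓ 00-10✓ 000-0 0001- 01-10✓ 011-0✓ 0110-✓ 1-000 1-101 11-00✓ 11-01✓ 11-10✓ 11-11✓ 110-0✓ 110-1✓ 1100-✓ 1101-✓ 111-0✓ 111-1✓ 1110-✓ 1111-✓
Round 2: -1-10 -11-0 -110- 0--10 11--0✓ 11--1✓ 11-0-✓ 11-1-✓ 110--✓ 111--✓
Round 3: 11---
PIs = {-0000, -1-10, -11-0, -110-, 0--10, 000-0, 0001-, 1-000, 1-101, 11---}

-0000, -1-10, -11-0, -110-, 0--10, 000-0, 0001-, 1-000, 1-101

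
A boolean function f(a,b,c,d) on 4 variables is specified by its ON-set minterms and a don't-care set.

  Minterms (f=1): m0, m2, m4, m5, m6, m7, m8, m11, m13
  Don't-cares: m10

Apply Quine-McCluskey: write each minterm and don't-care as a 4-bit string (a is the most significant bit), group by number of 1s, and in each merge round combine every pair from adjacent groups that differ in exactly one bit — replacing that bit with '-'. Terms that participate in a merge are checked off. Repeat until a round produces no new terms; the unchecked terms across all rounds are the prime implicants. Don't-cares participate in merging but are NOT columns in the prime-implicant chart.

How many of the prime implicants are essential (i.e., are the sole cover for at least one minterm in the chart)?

4

[col 0] 0000*, 0010*, 0100*, 0101*, 0110*, 0111*, 1000*, 1010*, 1011*, 1101*
[col 1] -000*, -010*, -101, 0-00*, 0-10*, 00-0*, 01-0*, 01-1*, 010-*, 011-*, 10-0*, 101-
[col 2] -0-0, 0--0, 01--
Prime implicants: -0-0, -101, 0--0, 01--, 101-
PI chart (minterm → PIs covering it):
  0 | -0-0,0--0
  2 | -0-0,0--0
  4 | 0--0,01--
  5 | -101,01--
  6 | 0--0,01--
  7 | 01--  (sole → essential)
  8 | -0-0  (sole → essential)
  11 | 101-  (sole → essential)
  13 | -101  (sole → essential)
Essential prime implicants: -0-0, -101, 01--, 101-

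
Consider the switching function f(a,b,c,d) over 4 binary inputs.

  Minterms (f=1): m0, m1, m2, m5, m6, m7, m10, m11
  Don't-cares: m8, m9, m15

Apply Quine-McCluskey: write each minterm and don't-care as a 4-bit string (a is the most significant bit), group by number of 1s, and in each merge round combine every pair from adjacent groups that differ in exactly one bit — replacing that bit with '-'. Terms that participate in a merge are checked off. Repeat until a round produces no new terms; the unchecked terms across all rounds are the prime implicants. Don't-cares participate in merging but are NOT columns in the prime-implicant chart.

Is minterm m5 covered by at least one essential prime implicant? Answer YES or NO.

NO

size-2^0 implicants → 0000(✓)  0001(✓)  0010(✓)  0101(✓)  0110(✓)  0111(✓)  1000(✓)  1001(✓)  1010(✓)  1011(✓)  1111(✓)
size-2^1 implicants → -000(✓)  -001(✓)  -010(✓)  -111  0-01  0-10  00-0(✓)  000-(✓)  01-1  011-  1-11  10-0(✓)  10-1(✓)  100-(✓)  101-(✓)
size-2^2 implicants → -0-0  -00-  10--
Unchecked terms (primes): -0-0, -00-, -111, 0-01, 0-10, 01-1, 011-, 1-11, 10--
Minterm coverage:
  m0 ⊆ -0-0,-00-
  m1 ⊆ -00-,0-01
  m2 ⊆ -0-0,0-10
  m5 ⊆ 0-01,01-1
  m6 ⊆ 0-10,011-
  m7 ⊆ -111,01-1,011-
  m10 ⊆ -0-0,10--
  m11 ⊆ 1-11,10--
(no essential prime implicants)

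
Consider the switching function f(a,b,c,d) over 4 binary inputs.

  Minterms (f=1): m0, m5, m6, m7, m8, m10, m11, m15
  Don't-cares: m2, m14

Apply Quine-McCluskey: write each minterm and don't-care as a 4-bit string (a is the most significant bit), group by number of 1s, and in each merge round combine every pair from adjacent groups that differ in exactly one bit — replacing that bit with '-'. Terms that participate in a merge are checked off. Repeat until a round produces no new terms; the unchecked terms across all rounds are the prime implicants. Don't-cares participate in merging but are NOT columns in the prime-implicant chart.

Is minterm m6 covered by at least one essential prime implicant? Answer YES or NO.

NO

[col 0] 0000*, 0010*, 0101*, 0110*, 0111*, 1000*, 1010*, 1011*, 1110*, 1111*
[col 1] -000*, -010*, -110*, -111*, 0-10*, 00-0*, 01-1, 011-*, 1-10*, 1-11*, 10-0*, 101-*, 111-*
[col 2] --10, -0-0, -11-, 1-1-
Prime implicants: --10, -0-0, -11-, 01-1, 1-1-
PI chart (minterm → PIs covering it):
  0 | -0-0  (sole → essential)
  5 | 01-1  (sole → essential)
  6 | --10,-11-
  7 | -11-,01-1
  8 | -0-0  (sole → essential)
  10 | --10,-0-0,1-1-
  11 | 1-1-  (sole → essential)
  15 | -11-,1-1-
Essential prime implicants: -0-0, 01-1, 1-1-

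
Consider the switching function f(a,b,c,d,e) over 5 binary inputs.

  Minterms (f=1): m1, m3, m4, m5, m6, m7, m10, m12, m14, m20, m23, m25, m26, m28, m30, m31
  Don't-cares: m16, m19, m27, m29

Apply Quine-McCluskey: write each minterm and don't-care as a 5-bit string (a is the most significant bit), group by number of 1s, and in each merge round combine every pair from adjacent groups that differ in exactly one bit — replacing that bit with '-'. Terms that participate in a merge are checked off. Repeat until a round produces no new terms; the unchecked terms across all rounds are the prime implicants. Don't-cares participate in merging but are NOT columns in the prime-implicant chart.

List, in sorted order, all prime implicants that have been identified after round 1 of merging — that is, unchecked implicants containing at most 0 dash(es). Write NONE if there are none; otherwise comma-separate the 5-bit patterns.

NONE

size-2^0 implicants → 00001(✓)  00011(✓)  00100(✓)  00101(✓)  00110(✓)  00111(✓)  01010(✓)  01100(✓)  01110(✓)  10000(✓)  10011(✓)  10100(✓)  10111(✓)  11001(✓)  11010(✓)  11011(✓)  11100(✓)  11101(✓)  11110(✓)  11111(✓)
size-2^1 implicants → -0011(✓)  -0100(✓)  -0111(✓)  -1010(✓)  -1100(✓)  -1110(✓)  0-100(✓)  0-110(✓)  00-01(✓)  00-11(✓)  000-1(✓)  001-0(✓)  001-1(✓)  0010-(✓)  0011-(✓)  01-10(✓)  011-0(✓)  1-011(✓)  1-100(✓)  1-111(✓)  10-00  10-11(✓)  11-01(✓)  11-10(✓)  11-11(✓)  110-1(✓)  1101-(✓)  111-0(✓)  111-1(✓)  1110-(✓)  1111-(✓)
size-2^2 implicants → --100  -0-11  -1-10  -11-0  0-1-0  00--1  001--  1--11  11--1  11-1-  111--
Unchecked terms (primes): --100, -0-11, -1-10, -11-0, 0-1-0, 00--1, 001--, 1--11, 10-00, 11--1, 11-1-, 111--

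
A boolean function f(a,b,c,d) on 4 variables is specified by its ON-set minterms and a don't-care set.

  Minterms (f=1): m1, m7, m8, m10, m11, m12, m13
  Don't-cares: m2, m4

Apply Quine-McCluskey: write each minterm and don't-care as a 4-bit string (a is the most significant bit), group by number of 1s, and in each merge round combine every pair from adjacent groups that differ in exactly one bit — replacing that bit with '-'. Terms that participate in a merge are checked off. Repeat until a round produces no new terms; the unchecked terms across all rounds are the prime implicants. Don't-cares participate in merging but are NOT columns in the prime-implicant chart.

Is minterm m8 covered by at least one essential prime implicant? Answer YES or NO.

NO

size-2^0 implicants → 0001  0010(✓)  0100(✓)  0111  1000(✓)  1010(✓)  1011(✓)  1100(✓)  1101(✓)
size-2^1 implicants → -010  -100  1-00  10-0  101-  110-
Unchecked terms (primes): -010, -100, 0001, 0111, 1-00, 10-0, 101-, 110-
Minterm coverage:
  m1 ⊆ 0001 [E]
  m7 ⊆ 0111 [E]
  m8 ⊆ 1-00,10-0
  m10 ⊆ -010,10-0,101-
  m11 ⊆ 101- [E]
  m12 ⊆ -100,1-00,110-
  m13 ⊆ 110- [E]
E = {0001, 0111, 101-, 110-}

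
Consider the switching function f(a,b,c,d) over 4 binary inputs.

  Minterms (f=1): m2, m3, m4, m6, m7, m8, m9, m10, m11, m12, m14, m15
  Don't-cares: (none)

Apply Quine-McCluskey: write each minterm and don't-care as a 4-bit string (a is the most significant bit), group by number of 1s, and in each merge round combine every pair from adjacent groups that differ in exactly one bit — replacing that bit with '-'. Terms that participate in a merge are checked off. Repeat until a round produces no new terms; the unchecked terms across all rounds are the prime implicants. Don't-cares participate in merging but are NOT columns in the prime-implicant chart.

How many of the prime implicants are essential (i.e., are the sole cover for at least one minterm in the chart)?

3

size-2^0 implicants → 0010(✓)  0011(✓)  0100(✓)  0110(✓)  0111(✓)  1000(✓)  1001(✓)  1010(✓)  1011(✓)  1100(✓)  1110(✓)  1111(✓)
size-2^1 implicants → -010(✓)  -011(✓)  -100(✓)  -110(✓)  -111(✓)  0-10(✓)  0-11(✓)  001-(✓)  01-0(✓)  011-(✓)  1-00(✓)  1-10(✓)  1-11(✓)  10-0(✓)  10-1(✓)  100-(✓)  101-(✓)  11-0(✓)  111-(✓)
size-2^2 implicants → --10(✓)  --11(✓)  -01-(✓)  -1-0  -11-(✓)  0-1-(✓)  1--0  1-1-(✓)  10--
size-2^3 implicants → --1-
Unchecked terms (primes): --1-, -1-0, 1--0, 10--
Minterm coverage:
  m2 ⊆ --1- [E]
  m3 ⊆ --1- [E]
  m4 ⊆ -1-0 [E]
  m6 ⊆ --1-,-1-0
  m7 ⊆ --1- [E]
  m8 ⊆ 1--0,10--
  m9 ⊆ 10-- [E]
  m10 ⊆ --1-,1--0,10--
  m11 ⊆ --1-,10--
  m12 ⊆ -1-0,1--0
  m14 ⊆ --1-,-1-0,1--0
  m15 ⊆ --1- [E]
E = {--1-, -1-0, 10--}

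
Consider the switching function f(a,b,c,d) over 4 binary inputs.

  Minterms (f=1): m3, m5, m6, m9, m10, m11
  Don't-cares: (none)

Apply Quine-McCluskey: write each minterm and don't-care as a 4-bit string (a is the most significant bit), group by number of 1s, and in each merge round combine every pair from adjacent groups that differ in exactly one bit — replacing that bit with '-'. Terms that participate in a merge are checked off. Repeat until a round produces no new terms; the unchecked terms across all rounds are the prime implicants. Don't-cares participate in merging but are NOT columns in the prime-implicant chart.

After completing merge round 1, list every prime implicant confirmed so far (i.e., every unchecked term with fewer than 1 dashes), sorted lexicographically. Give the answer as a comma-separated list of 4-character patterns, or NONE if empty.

0101, 0110

[col 0] 0011*, 0101, 0110, 1001*, 1010*, 1011*
[col 1] -011, 10-1, 101-
Prime implicants: -011, 0101, 0110, 10-1, 101-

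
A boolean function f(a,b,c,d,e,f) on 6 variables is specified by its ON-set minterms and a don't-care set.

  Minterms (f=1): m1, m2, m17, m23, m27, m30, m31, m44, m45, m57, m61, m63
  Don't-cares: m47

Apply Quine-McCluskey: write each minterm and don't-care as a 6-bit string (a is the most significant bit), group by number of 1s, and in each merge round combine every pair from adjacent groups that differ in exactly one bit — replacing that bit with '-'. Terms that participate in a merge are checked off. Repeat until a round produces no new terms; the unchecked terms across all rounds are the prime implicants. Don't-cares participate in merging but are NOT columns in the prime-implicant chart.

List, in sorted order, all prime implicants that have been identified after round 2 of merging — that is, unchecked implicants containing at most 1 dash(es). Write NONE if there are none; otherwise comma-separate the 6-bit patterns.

-11111, 0-0001, 000010, 01-111, 011-11, 01111-, 10110-, 111-01

Round 0: 000001✓ 000010 010001✓ 010111✓ 011011✓ 011110✓ 011111✓ 101100✓ 101101✓ 101111✓ 111001✓ 111101✓ 111111✓
Round 1: -11111 0-0001 01-111 011-11 01111- 1-1101✓ 1-1111✓ 1011-1✓ 10110- 111-01 1111-1✓
Round 2: 1-11-1
PIs = {-11111, 0-0001, 000010, 01-111, 011-11, 01111-, 1-11-1, 10110-, 111-01}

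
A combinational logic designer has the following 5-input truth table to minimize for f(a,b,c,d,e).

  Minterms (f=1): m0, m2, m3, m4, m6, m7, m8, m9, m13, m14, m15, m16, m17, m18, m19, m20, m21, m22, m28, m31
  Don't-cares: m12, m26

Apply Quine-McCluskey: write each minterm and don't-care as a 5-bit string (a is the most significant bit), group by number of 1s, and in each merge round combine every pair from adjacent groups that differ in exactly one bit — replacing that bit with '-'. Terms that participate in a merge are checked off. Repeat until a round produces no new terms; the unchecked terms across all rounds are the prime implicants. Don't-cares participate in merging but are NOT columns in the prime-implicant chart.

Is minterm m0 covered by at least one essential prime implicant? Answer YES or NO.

YES

Round 0: 00000✓ 00010✓ 00011✓ 00100✓ 00110✓ 00111✓ 01000✓ 01001✓ 01100✓ 01101✓ 01110✓ 01111✓ 10000✓ 10001✓ 10010✓ 10011✓ 10100✓ 10101✓ 10110✓ 11010✓ 11100✓ 11111✓
Round 1: -0000✓ -0010✓ -0011✓ -0100✓ -0110✓ -1100✓ -1111 0-000✓ 0-100✓ 0-110✓ 0-111✓ 00-00✓ 00-10✓ 00-11✓ 000-0✓ 0001-✓ 001-0✓ 0011-✓ 01-00✓ 01-01✓ 0100-✓ 011-0✓ 011-1✓ 0110-✓ 0111-✓ 1-010 1-100✓ 10-00✓ 10-01✓ 10-10✓ 100-0✓ 100-1✓ 1000-✓ 1001-✓ 101-0✓ 1010-✓
Round 2: --100 -0-00✓ -0-10✓ -00-0✓ -001- -01-0✓ 0--00 0-1-0 0-11- 00--0✓ 00-1- 01-0- 011-- 10--0✓ 10-0- 100--
Round 3: -0--0
PIs = {--100, -0--0, -001-, -1111, 0--00, 0-1-0, 0-11-, 00-1-, 01-0-, 011--, 1-010, 10-0-, 100--}
Coverage chart:
  m0: -0--0,0--00
  m2: -0--0,-001-,00-1-
  m3: -001-,00-1-
  m4: --100,-0--0,0--00,0-1-0
  m6: -0--0,0-1-0,0-11-,00-1-
  m7: 0-11-,00-1-
  m8: 0--00,01-0-
  m9: 01-0- ←essential
  m13: 01-0-,011--
  m14: 0-1-0,0-11-,011--
  m15: -1111,0-11-,011--
  m16: -0--0,10-0-,100--
  m17: 10-0-,100--
  m18: -0--0,-001-,1-010,100--
  m19: -001-,100--
  m20: --100,-0--0,10-0-
  m21: 10-0- ←essential
  m22: -0--0 ←essential
  m28: --100 ←essential
  m31: -1111 ←essential
Essential: --100, -0--0, -1111, 01-0-, 10-0-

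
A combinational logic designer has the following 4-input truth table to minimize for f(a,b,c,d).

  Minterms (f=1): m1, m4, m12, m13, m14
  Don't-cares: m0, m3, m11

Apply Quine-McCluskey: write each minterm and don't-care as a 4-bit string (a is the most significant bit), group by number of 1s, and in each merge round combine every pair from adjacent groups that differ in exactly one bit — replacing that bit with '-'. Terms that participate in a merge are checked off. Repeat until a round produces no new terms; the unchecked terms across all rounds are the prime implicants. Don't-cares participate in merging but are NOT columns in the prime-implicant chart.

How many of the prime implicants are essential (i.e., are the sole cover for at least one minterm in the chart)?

2

size-2^0 implicants → 0000(✓)  0001(✓)  0011(✓)  0100(✓)  1011(✓)  1100(✓)  1101(✓)  1110(✓)
size-2^1 implicants → -011  -100  0-00  00-1  000-  11-0  110-
Unchecked terms (primes): -011, -100, 0-00, 00-1, 000-, 11-0, 110-
Minterm coverage:
  m1 ⊆ 00-1,000-
  m4 ⊆ -100,0-00
  m12 ⊆ -100,11-0,110-
  m13 ⊆ 110- [E]
  m14 ⊆ 11-0 [E]
E = {11-0, 110-}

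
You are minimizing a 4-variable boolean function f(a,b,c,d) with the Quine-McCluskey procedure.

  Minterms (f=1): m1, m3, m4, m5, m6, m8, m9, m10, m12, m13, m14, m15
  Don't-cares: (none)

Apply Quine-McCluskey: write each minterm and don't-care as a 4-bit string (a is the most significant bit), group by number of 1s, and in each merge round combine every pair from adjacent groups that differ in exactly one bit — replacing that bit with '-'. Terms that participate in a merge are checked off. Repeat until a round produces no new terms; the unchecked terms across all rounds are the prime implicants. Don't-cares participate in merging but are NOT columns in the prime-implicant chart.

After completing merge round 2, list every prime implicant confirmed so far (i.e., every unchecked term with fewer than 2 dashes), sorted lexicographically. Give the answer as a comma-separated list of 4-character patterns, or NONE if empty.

[col 0] 0001*, 0011*, 0100*, 0101*, 0110*, 1000*, 1001*, 1010*, 1100*, 1101*, 1110*, 1111*
[col 1] -001*, -100*, -101*, -110*, 0-01*, 00-1, 01-0*, 010-*, 1-00*, 1-01*, 1-10*, 10-0*, 100-*, 11-0*, 11-1*, 110-*, 111-*
[col 2] --01, -1-0, -10-, 1--0, 1-0-, 11--
Prime implicants: --01, -1-0, -10-, 00-1, 1--0, 1-0-, 11--

00-1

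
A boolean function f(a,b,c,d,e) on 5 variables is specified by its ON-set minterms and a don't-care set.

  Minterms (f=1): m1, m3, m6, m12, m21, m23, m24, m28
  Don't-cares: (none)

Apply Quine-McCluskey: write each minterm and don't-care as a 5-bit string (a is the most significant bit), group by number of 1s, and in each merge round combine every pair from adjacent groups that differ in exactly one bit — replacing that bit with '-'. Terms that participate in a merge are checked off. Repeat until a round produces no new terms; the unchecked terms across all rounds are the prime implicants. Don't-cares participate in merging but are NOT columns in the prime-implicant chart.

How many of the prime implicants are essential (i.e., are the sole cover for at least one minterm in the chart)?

5

size-2^0 implicants → 00001(✓)  00011(✓)  00110  01100(✓)  10101(✓)  10111(✓)  11000(✓)  11100(✓)
size-2^1 implicants → -1100  000-1  101-1  11-00
Unchecked terms (primes): -1100, 000-1, 00110, 101-1, 11-00
Minterm coverage:
  m1 ⊆ 000-1 [E]
  m3 ⊆ 000-1 [E]
  m6 ⊆ 00110 [E]
  m12 ⊆ -1100 [E]
  m21 ⊆ 101-1 [E]
  m23 ⊆ 101-1 [E]
  m24 ⊆ 11-00 [E]
  m28 ⊆ -1100,11-00
E = {-1100, 000-1, 00110, 101-1, 11-00}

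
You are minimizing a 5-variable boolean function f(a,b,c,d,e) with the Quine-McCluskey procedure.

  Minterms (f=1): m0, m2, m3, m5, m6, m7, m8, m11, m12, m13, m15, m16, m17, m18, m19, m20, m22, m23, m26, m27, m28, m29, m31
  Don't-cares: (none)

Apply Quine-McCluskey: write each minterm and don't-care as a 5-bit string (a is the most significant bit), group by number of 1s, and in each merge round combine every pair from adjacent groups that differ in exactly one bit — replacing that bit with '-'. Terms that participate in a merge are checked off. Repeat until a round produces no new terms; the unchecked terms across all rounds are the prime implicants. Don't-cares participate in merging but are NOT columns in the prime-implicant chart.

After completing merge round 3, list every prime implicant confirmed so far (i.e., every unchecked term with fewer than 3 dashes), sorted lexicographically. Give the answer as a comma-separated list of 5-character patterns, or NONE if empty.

-00-0, -11-1, -110-, 0-000, 0-1-1, 01-00, 1-01-, 1-100, 10--0, 100--

Round 0: 00000✓ 00010✓ 00011✓ 00101✓ 00110✓ 00111✓ 01000✓ 01011✓ 01100✓ 01101✓ 01111✓ 10000✓ 10001✓ 10010✓ 10011✓ 10100✓ 10110✓ 10111✓ 11010✓ 11011✓ 11100✓ 11101✓ 11111✓
Round 1: -0000✓ -0010✓ -0011✓ -0110✓ -0111✓ -1011✓ -1100✓ -1101✓ -1111✓ 0-000 0-011✓ 0-101✓ 0-111✓ 00-10✓ 00-11✓ 000-0✓ 0001-✓ 001-1✓ 0011-✓ 01-00 01-11✓ 011-1✓ 0110-✓ 1-010✓ 1-011✓ 1-100 1-111✓ 10-00✓ 10-10✓ 10-11✓ 100-0✓ 100-1✓ 1000-✓ 1001-✓ 101-0✓ 1011-✓ 11-11✓ 1101-✓ 111-1✓ 1110-✓
Round 2: --011✓ --111✓ -0-10✓ -0-11✓ -00-0 -001-✓ -011-✓ -1-11✓ -11-1 -110- 0--11✓ 0-1-1 00-1-✓ 1--11✓ 1-01- 10--0 10-1-✓ 100--
Round 3: ---11 -0-1-
PIs = {---11, -0-1-, -00-0, -11-1, -110-, 0-000, 0-1-1, 01-00, 1-01-, 1-100, 10--0, 100--}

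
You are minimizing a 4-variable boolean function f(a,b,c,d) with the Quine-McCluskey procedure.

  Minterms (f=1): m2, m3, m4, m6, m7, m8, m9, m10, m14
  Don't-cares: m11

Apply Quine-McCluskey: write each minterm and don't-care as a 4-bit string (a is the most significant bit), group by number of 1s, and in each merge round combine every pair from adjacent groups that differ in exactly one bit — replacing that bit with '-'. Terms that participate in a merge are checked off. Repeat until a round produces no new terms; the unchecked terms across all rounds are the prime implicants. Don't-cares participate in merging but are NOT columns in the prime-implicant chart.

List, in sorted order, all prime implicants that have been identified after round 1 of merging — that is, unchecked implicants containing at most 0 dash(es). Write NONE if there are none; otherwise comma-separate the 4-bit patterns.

NONE

size-2^0 implicants → 0010(✓)  0011(✓)  0100(✓)  0110(✓)  0111(✓)  1000(✓)  1001(✓)  1010(✓)  1011(✓)  1110(✓)
size-2^1 implicants → -010(✓)  -011(✓)  -110(✓)  0-10(✓)  0-11(✓)  001-(✓)  01-0  011-(✓)  1-10(✓)  10-0(✓)  10-1(✓)  100-(✓)  101-(✓)
size-2^2 implicants → --10  -01-  0-1-  10--
Unchecked terms (primes): --10, -01-, 0-1-, 01-0, 10--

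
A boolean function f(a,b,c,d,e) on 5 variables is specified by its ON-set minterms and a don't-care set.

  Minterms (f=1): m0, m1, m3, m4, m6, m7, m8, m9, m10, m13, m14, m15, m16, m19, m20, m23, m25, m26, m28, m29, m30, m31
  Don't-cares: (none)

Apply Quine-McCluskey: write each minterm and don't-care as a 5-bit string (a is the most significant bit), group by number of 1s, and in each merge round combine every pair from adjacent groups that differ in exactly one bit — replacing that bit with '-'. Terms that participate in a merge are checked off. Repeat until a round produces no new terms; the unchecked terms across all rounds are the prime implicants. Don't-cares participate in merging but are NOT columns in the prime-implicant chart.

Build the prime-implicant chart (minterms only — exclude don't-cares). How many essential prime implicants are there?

4

[col 0] 00000*, 00001*, 00011*, 00100*, 00110*, 00111*, 01000*, 01001*, 01010*, 01101*, 01110*, 01111*, 10000*, 10011*, 10100*, 10111*, 11001*, 11010*, 11100*, 11101*, 11110*, 11111*
[col 1] -0000*, -0011*, -0100*, -0111*, -1001*, -1010*, -1101*, -1110*, -1111*, 0-000*, 0-001*, 0-110*, 0-111*, 00-00*, 00-11*, 000-1, 0000-*, 001-0, 0011-*, 01-01*, 01-10*, 010-0, 0100-*, 011-1*, 0111-*, 1-100, 1-111*, 10-00*, 10-11*, 11-01*, 11-10*, 111-0*, 111-1*, 1110-*, 1111-*
[col 2] --111, -0-00, -0-11, -1-01, -1-10, -11-1, -111-, 0-00-, 0-11-, 111--
Prime implicants: --111, -0-00, -0-11, -1-01, -1-10, -11-1, -111-, 0-00-, 0-11-, 000-1, 001-0, 010-0, 1-100, 111--
PI chart (minterm → PIs covering it):
  0 | -0-00,0-00-
  1 | 0-00-,000-1
  3 | -0-11,000-1
  4 | -0-00,001-0
  6 | 0-11-,001-0
  7 | --111,-0-11,0-11-
  8 | 0-00-,010-0
  9 | -1-01,0-00-
  10 | -1-10,010-0
  13 | -1-01,-11-1
  14 | -1-10,-111-,0-11-
  15 | --111,-11-1,-111-,0-11-
  16 | -0-00  (sole → essential)
  19 | -0-11  (sole → essential)
  20 | -0-00,1-100
  23 | --111,-0-11
  25 | -1-01  (sole → essential)
  26 | -1-10  (sole → essential)
  28 | 1-100,111--
  29 | -1-01,-11-1,111--
  30 | -1-10,-111-,111--
  31 | --111,-11-1,-111-,111--
Essential prime implicants: -0-00, -0-11, -1-01, -1-10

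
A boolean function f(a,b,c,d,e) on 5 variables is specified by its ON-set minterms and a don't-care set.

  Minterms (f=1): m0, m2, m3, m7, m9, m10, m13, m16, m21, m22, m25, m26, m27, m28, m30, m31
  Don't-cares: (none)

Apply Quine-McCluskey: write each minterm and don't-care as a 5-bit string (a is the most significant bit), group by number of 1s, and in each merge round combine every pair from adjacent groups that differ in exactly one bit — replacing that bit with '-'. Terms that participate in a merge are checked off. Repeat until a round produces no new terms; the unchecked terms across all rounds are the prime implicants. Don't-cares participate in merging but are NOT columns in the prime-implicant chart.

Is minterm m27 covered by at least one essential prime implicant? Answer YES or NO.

size-2^0 implicants → 00000(✓)  00010(✓)  00011(✓)  00111(✓)  01001(✓)  01010(✓)  01101(✓)  10000(✓)  10101  10110(✓)  11001(✓)  11010(✓)  11011(✓)  11100(✓)  11110(✓)  11111(✓)
size-2^1 implicants → -0000  -1001  -1010  0-010  00-11  000-0  0001-  01-01  1-110  11-10(✓)  11-11(✓)  110-1  1101-(✓)  111-0  1111-(✓)
size-2^2 implicants → 11-1-
Unchecked terms (primes): -0000, -1001, -1010, 0-010, 00-11, 000-0, 0001-, 01-01, 1-110, 10101, 11-1-, 110-1, 111-0
Minterm coverage:
  m0 ⊆ -0000,000-0
  m2 ⊆ 0-010,000-0,0001-
  m3 ⊆ 00-11,0001-
  m7 ⊆ 00-11 [E]
  m9 ⊆ -1001,01-01
  m10 ⊆ -1010,0-010
  m13 ⊆ 01-01 [E]
  m16 ⊆ -0000 [E]
  m21 ⊆ 10101 [E]
  m22 ⊆ 1-110 [E]
  m25 ⊆ -1001,110-1
  m26 ⊆ -1010,11-1-
  m27 ⊆ 11-1-,110-1
  m28 ⊆ 111-0 [E]
  m30 ⊆ 1-110,11-1-,111-0
  m31 ⊆ 11-1- [E]
E = {-0000, 00-11, 01-01, 1-110, 10101, 11-1-, 111-0}

YES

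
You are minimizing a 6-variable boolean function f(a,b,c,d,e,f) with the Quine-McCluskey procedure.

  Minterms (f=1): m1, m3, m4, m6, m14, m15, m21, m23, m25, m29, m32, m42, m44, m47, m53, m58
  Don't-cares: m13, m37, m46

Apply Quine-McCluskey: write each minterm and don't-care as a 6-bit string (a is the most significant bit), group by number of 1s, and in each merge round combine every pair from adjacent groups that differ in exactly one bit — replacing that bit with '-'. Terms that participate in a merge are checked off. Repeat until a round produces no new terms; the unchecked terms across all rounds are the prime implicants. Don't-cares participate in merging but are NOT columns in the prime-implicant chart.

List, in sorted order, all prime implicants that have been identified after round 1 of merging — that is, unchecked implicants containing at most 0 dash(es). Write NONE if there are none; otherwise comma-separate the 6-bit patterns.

100000

[col 0] 000001*, 000011*, 000100*, 000110*, 001101*, 001110*, 001111*, 010101*, 010111*, 011001*, 011101*, 100000, 100101*, 101010*, 101100*, 101110*, 101111*, 110101*, 111010*
[col 1] -01110*, -01111*, -10101, 0-1101, 00-110, 0000-1, 0001-0, 0011-1, 00111-*, 01-101, 0101-1, 011-01, 1-0101, 1-1010, 101-10, 1011-0, 10111-*
[col 2] -0111-
Prime implicants: -0111-, -10101, 0-1101, 00-110, 0000-1, 0001-0, 0011-1, 01-101, 0101-1, 011-01, 1-0101, 1-1010, 100000, 101-10, 1011-0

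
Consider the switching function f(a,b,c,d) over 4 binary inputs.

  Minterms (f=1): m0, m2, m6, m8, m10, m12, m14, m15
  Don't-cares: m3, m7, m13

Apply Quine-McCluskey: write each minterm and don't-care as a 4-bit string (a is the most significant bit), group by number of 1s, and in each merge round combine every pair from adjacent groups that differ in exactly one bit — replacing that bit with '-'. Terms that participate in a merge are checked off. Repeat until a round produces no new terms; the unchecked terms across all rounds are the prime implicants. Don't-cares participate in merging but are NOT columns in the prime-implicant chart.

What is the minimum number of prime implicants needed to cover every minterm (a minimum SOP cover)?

3

size-2^0 implicants → 0000(✓)  0010(✓)  0011(✓)  0110(✓)  0111(✓)  1000(✓)  1010(✓)  1100(✓)  1101(✓)  1110(✓)  1111(✓)
size-2^1 implicants → -000(✓)  -010(✓)  -110(✓)  -111(✓)  0-10(✓)  0-11(✓)  00-0(✓)  001-(✓)  011-(✓)  1-00(✓)  1-10(✓)  10-0(✓)  11-0(✓)  11-1(✓)  110-(✓)  111-(✓)
size-2^2 implicants → --10  -0-0  -11-  0-1-  1--0  11--
Unchecked terms (primes): --10, -0-0, -11-, 0-1-, 1--0, 11--
Minterm coverage:
  m0 ⊆ -0-0 [E]
  m2 ⊆ --10,-0-0,0-1-
  m6 ⊆ --10,-11-,0-1-
  m8 ⊆ -0-0,1--0
  m10 ⊆ --10,-0-0,1--0
  m12 ⊆ 1--0,11--
  m14 ⊆ --10,-11-,1--0,11--
  m15 ⊆ -11-,11--
E = {-0-0}
Petrick residual → --10, 11--
Cover = cd' + b'd' + ab  |cover|=3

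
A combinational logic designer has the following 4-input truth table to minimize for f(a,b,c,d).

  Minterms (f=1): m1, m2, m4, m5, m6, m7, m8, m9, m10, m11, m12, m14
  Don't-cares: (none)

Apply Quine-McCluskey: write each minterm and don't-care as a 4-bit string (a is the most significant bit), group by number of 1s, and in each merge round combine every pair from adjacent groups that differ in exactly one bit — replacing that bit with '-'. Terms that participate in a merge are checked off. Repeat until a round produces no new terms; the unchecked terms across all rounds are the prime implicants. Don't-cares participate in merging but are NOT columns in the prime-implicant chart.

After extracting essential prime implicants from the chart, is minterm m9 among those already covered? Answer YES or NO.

YES

Round 0: 0001✓ 0010✓ 0100✓ 0101✓ 0110✓ 0111✓ 1000✓ 1001✓ 1010✓ 1011✓ 1100✓ 1110✓
Round 1: -001 -010✓ -100✓ -110✓ 0-01 0-10✓ 01-0✓ 01-1✓ 010-✓ 011-✓ 1-00✓ 1-10✓ 10-0✓ 10-1✓ 100-✓ 101-✓ 11-0✓
Round 2: --10 -1-0 01-- 1--0 10--
PIs = {--10, -001, -1-0, 0-01, 01--, 1--0, 10--}
Coverage chart:
  m1: -001,0-01
  m2: --10 ←essential
  m4: -1-0,01--
  m5: 0-01,01--
  m6: --10,-1-0,01--
  m7: 01-- ←essential
  m8: 1--0,10--
  m9: -001,10--
  m10: --10,1--0,10--
  m11: 10-- ←essential
  m12: -1-0,1--0
  m14: --10,-1-0,1--0
Essential: --10, 01--, 10--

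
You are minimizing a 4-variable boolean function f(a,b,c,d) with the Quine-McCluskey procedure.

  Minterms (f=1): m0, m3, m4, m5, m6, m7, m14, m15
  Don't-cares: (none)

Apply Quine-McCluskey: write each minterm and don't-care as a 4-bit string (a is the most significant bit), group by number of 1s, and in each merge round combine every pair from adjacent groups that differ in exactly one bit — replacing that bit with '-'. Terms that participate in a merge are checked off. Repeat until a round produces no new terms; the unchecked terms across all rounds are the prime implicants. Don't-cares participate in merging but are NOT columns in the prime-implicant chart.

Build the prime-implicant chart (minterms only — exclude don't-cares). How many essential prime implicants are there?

4

size-2^0 implicants → 0000(✓)  0011(✓)  0100(✓)  0101(✓)  0110(✓)  0111(✓)  1110(✓)  1111(✓)
size-2^1 implicants → -110(✓)  -111(✓)  0-00  0-11  01-0(✓)  01-1(✓)  010-(✓)  011-(✓)  111-(✓)
size-2^2 implicants → -11-  01--
Unchecked terms (primes): -11-, 0-00, 0-11, 01--
Minterm coverage:
  m0 ⊆ 0-00 [E]
  m3 ⊆ 0-11 [E]
  m4 ⊆ 0-00,01--
  m5 ⊆ 01-- [E]
  m6 ⊆ -11-,01--
  m7 ⊆ -11-,0-11,01--
  m14 ⊆ -11- [E]
  m15 ⊆ -11- [E]
E = {-11-, 0-00, 0-11, 01--}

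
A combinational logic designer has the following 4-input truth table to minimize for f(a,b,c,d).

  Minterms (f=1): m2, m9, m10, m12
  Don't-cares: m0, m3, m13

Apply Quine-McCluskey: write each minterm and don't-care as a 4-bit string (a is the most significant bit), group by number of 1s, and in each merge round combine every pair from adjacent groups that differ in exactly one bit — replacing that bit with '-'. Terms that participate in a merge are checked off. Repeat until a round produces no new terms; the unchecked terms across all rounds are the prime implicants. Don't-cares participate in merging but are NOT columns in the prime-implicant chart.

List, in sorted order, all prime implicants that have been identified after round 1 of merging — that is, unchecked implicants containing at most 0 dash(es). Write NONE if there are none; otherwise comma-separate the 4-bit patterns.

NONE

[col 0] 0000*, 0010*, 0011*, 1001*, 1010*, 1100*, 1101*
[col 1] -010, 00-0, 001-, 1-01, 110-
Prime implicants: -010, 00-0, 001-, 1-01, 110-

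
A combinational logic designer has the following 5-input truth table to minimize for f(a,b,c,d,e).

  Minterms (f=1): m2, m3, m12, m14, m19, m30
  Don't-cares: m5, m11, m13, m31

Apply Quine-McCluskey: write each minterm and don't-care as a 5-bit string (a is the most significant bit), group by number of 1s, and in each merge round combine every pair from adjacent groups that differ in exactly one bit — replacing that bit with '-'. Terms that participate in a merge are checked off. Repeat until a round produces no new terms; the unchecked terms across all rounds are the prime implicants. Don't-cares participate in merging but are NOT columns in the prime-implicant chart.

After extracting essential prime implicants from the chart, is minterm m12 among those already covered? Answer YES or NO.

NO

Round 0: 00010✓ 00011✓ 00101✓ 01011✓ 01100✓ 01101✓ 01110✓ 10011✓ 11110✓ 11111✓
Round 1: -0011 -1110 0-011 0-101 0001- 011-0 0110- 1111-
PIs = {-0011, -1110, 0-011, 0-101, 0001-, 011-0, 0110-, 1111-}
Coverage chart:
  m2: 0001- ←essential
  m3: -0011,0-011,0001-
  m12: 011-0,0110-
  m14: -1110,011-0
  m19: -0011 ←essential
  m30: -1110,1111-
Essential: -0011, 0001-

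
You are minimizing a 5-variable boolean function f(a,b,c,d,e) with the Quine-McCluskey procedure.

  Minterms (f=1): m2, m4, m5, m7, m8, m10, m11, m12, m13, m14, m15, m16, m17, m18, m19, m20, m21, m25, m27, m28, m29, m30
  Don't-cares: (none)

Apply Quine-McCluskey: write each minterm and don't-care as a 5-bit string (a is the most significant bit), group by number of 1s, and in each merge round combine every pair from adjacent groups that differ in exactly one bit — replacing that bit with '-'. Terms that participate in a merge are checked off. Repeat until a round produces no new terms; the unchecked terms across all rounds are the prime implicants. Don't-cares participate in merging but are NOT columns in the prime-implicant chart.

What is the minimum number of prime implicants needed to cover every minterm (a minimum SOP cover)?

[col 0] 00010*, 00100*, 00101*, 00111*, 01000*, 01010*, 01011*, 01100*, 01101*, 01110*, 01111*, 10000*, 10001*, 10010*, 10011*, 10100*, 10101*, 11001*, 11011*, 11100*, 11101*, 11110*
[col 1] -0010, -0100*, -0101*, -1011, -1100*, -1101*, -1110*, 0-010, 0-100*, 0-101*, 0-111*, 001-1*, 0010-*, 01-00*, 01-10*, 01-11*, 010-0*, 0101-*, 011-0*, 011-1*, 0110-*, 0111-*, 1-001*, 1-011*, 1-100*, 1-101*, 10-00*, 10-01*, 100-0*, 100-1*, 1000-*, 1001-*, 1010-*, 11-01*, 110-1*, 111-0*, 1110-*
[col 2] --100*, --101*, -010-*, -11-0, -110-*, 0-1-1, 0-10-*, 01--0, 01-1-, 011--, 1--01, 1-0-1, 1-10-*, 10-0-, 100--
[col 3] --10-
Prime implicants: --10-, -0010, -1011, -11-0, 0-010, 0-1-1, 01--0, 01-1-, 011--, 1--01, 1-0-1, 10-0-, 100--
PI chart (minterm → PIs covering it):
  2 | -0010,0-010
  4 | --10-  (sole → essential)
  5 | --10-,0-1-1
  7 | 0-1-1  (sole → essential)
  8 | 01--0  (sole → essential)
  10 | 0-010,01--0,01-1-
  11 | -1011,01-1-
  12 | --10-,-11-0,01--0,011--
  13 | --10-,0-1-1,011--
  14 | -11-0,01--0,01-1-,011--
  15 | 0-1-1,01-1-,011--
  16 | 10-0-,100--
  17 | 1--01,1-0-1,10-0-,100--
  18 | -0010,100--
  19 | 1-0-1,100--
  20 | --10-,10-0-
  21 | --10-,1--01,10-0-
  25 | 1--01,1-0-1
  27 | -1011,1-0-1
  28 | --10-,-11-0
  29 | --10-,1--01
  30 | -11-0  (sole → essential)
Essential prime implicants: --10-, -11-0, 0-1-1, 01--0
Petrick residual → -0010, -1011, 1--01, 100--
Minimum SOP uses 8 PIs: cd' + b'c'de' + bc'de + bce' + a'ce + a'be' + ad'e + ab'c'

8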